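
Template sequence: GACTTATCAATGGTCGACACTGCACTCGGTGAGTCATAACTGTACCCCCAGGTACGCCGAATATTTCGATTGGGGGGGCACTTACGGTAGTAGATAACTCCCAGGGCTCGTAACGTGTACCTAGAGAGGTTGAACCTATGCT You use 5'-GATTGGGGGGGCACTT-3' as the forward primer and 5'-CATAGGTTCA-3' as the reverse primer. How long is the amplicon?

73 bp

Forward primer GATTGGGGGGGCACTT is found on the top strand at positions 68–83.
Reverse complement of the reverse primer: TGAACCTATG. This occurs on the top strand at positions 131–140.
Product length = (reverse-primer end) − (forward-primer start) + 1 = 140 − 68 + 1 = 73 bp.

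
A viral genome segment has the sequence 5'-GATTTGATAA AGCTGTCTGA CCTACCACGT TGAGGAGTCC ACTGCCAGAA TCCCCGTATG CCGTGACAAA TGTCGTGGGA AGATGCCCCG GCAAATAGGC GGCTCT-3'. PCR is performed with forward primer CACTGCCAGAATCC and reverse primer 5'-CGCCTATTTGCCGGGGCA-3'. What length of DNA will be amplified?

62 bp

The forward primer matches the template at positions 40–53.
The reverse primer's reverse complement is TGCCCCGGCAAATAGGCG, which matches the template at positions 84–101.
Amplicon spans positions 40–101: 62 bp.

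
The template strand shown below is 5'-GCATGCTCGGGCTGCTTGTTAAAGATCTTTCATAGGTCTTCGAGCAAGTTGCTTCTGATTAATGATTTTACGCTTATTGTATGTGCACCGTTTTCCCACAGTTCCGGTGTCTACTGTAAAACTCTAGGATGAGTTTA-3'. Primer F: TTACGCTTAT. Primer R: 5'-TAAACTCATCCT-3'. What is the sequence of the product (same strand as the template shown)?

5'-TTACGCTTATTGTATGTGCACCGTTTTCCCACAGTTCCGGTGTCTACTGTAAAACTCTAGGATGAGTTTA-3'

Forward primer TTACGCTTAT is found on the top strand at positions 68–77.
The reverse primer's reverse complement is AGGATGAGTTTA, which matches the template at positions 126–137.
The product is the template from position 68 through 137 (70 bp).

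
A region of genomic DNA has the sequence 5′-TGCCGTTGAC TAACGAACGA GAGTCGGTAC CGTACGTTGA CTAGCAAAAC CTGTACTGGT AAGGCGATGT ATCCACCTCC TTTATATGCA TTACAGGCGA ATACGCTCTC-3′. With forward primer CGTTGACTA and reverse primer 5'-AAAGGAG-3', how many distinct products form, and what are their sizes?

Two products: 80 bp, 49 bp

The forward primer CGTTGACTA matches the top strand at positions 4–12, 35–43.
The reverse primer's reverse complement is CTCCTTT, matching at positions 77–83.
Each forward site pairs with the reverse site to give a product ending at position 83: sizes 80, 49 bp.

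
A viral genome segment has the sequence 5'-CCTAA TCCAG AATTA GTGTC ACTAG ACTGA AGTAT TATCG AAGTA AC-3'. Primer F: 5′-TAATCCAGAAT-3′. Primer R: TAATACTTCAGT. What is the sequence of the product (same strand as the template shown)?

Scanning the template, TAATCCAGAAT occurs at positions 3–13; this primer anneals to the bottom strand there with its 3' end pointing downstream.
Taking the reverse complement of TAATACTTCAGT gives ACTGAAGTATTA, found at positions 26–37 on the template; the primer anneals here to the top strand with its 3' end pointing upstream.
The product is the template from position 3 through 37 (35 bp).

5'-TAATCCAGAATTAGTGTCACTAGACTGAAGTATTA-3'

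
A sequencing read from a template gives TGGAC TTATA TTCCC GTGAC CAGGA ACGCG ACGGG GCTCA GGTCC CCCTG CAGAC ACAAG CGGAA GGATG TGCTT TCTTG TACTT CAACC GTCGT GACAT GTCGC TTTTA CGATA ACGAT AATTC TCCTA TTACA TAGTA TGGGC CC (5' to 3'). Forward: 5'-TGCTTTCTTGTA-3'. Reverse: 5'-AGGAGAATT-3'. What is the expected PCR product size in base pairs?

Scanning the template, TGCTTTCTTGTA occurs at positions 71–82; this primer anneals to the bottom strand there with its 3' end pointing downstream.
The reverse primer's reverse complement is AATTCTCCT, which matches the template at positions 121–129.
Amplicon spans positions 71–129: 59 bp.

59 bp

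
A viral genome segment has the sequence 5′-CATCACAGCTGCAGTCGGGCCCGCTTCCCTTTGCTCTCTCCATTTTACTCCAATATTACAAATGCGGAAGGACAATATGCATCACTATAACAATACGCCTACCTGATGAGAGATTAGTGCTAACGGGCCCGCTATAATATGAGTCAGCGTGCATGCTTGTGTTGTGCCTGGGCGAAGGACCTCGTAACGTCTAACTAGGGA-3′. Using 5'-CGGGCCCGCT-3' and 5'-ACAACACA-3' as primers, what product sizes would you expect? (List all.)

150 bp, 42 bp

The forward primer CGGGCCCGCT matches the top strand at positions 16–25, 124–133.
The reverse primer's reverse complement is TGTGTTGT, matching at positions 158–165.
Each forward site pairs with the reverse site to give a product ending at position 165: sizes 150, 42 bp.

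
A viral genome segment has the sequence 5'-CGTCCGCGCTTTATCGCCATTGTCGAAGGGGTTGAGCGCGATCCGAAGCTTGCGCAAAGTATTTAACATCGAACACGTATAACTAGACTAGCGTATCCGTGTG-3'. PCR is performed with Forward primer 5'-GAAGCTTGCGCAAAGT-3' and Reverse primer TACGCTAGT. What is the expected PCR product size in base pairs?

51 bp

Forward primer GAAGCTTGCGCAAAGT is found on the top strand at positions 45–60.
The reverse primer's reverse complement is ACTAGCGTA, which matches the template at positions 87–95.
Product length = (reverse-primer end) − (forward-primer start) + 1 = 95 − 45 + 1 = 51 bp.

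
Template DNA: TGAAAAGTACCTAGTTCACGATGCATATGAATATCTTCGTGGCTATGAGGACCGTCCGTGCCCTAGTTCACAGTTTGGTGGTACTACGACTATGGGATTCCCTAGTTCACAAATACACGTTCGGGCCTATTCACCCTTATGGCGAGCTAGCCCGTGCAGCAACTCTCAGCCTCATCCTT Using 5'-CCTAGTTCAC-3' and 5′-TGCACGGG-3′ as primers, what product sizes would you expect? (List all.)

The forward primer CCTAGTTCAC matches the top strand at positions 10–19, 62–71, 101–110.
The reverse primer's reverse complement is CCCGTGCA, matching at positions 151–158.
Each forward site pairs with the reverse site to give a product ending at position 158: sizes 149, 97, 58 bp.

149 bp, 97 bp, 58 bp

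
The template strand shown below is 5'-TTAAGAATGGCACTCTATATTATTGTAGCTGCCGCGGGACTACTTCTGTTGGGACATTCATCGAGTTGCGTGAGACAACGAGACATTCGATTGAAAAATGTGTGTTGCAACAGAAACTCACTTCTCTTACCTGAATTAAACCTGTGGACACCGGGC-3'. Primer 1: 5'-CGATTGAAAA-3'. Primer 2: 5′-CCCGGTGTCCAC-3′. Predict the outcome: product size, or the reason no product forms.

Yes — a 68 bp product.

Primer 1 (CGATTGAAAA) matches the top strand at positions 88–97; it acts as a forward primer.
Primer 2's reverse complement is GTGGACACCGGG, matching the top strand at positions 144–155; it acts as a reverse primer.
The 3' ends face each other across positions 88–155, giving a 68 bp product.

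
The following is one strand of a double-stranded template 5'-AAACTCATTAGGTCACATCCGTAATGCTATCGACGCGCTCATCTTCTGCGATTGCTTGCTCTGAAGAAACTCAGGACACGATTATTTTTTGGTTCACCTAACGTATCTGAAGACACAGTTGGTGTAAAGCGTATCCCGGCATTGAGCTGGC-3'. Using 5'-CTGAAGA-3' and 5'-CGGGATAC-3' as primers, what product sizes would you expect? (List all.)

The forward primer CTGAAGA matches the top strand at positions 61–67, 107–113.
The reverse primer's reverse complement is GTATCCCG, matching at positions 131–138.
Each forward site pairs with the reverse site to give a product ending at position 138: sizes 78, 32 bp.

78 bp, 32 bp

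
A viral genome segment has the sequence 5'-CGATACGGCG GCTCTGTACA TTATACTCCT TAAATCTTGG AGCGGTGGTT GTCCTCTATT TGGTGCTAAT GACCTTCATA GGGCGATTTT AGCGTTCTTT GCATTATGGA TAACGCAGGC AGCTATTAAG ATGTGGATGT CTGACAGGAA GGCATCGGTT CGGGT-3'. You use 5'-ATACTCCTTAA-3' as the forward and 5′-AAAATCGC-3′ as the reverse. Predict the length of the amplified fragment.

The forward primer matches the template at positions 23–33.
The reverse primer's reverse complement is GCGATTTT, which matches the template at positions 83–90.
Amplicon spans positions 23–90: 68 bp.

68 bp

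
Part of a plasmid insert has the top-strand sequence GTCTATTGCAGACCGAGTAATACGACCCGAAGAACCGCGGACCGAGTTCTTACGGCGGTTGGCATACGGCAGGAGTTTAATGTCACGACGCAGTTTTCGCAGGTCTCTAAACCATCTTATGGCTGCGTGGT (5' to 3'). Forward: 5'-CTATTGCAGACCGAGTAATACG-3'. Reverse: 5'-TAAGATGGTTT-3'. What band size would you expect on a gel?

The forward primer matches the template at positions 3–24.
The reverse primer's reverse complement is AAACCATCTTA, which matches the template at positions 109–119.
The product runs from position 3 to position 119, so its length is 119 − 3 + 1 = 117 bp.

117 bp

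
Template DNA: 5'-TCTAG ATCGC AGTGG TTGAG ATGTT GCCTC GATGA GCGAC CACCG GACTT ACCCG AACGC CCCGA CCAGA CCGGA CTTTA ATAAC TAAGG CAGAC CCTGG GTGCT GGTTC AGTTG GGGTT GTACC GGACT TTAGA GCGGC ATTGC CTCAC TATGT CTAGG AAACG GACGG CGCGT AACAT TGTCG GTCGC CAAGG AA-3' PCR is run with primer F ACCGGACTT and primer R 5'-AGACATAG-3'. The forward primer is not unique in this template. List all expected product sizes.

116 bp, 88 bp, 35 bp

The forward primer ACCGGACTT matches the top strand at positions 42–50, 70–78, 123–131.
The reverse primer's reverse complement is CTATGTCT, matching at positions 150–157.
Each forward site pairs with the reverse site to give a product ending at position 157: sizes 116, 88, 35 bp.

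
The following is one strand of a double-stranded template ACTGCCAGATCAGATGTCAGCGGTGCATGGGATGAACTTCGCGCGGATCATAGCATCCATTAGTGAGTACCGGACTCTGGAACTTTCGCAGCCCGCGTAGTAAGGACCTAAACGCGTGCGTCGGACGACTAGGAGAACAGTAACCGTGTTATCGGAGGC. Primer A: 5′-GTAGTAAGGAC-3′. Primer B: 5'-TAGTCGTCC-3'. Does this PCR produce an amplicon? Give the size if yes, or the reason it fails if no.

Yes — a 35 bp product.

Primer A (GTAGTAAGGAC) matches the top strand at positions 97–107; it acts as a forward primer.
Primer B's reverse complement is GGACGACTA, matching the top strand at positions 123–131; it acts as a reverse primer.
The 3' ends face each other across positions 97–131, giving a 35 bp product.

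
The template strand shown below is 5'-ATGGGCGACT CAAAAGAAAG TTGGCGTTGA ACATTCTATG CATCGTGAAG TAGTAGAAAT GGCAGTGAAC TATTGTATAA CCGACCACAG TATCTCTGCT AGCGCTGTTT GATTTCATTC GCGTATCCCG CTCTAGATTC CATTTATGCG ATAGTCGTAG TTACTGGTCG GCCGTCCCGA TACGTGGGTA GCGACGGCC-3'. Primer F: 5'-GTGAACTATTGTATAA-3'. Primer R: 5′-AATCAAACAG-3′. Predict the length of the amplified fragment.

50 bp

Scanning the template, GTGAACTATTGTATAA occurs at positions 65–80; this primer anneals to the bottom strand there with its 3' end pointing downstream.
The reverse primer's reverse complement is CTGTTTGATT, which matches the template at positions 105–114.
Product length = (reverse-primer end) − (forward-primer start) + 1 = 114 − 65 + 1 = 50 bp.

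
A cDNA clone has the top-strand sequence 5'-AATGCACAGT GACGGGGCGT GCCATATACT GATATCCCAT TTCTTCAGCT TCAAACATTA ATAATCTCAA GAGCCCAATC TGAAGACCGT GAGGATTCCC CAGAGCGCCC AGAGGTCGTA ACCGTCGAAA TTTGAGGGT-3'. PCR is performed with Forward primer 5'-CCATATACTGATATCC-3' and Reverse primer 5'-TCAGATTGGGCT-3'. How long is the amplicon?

62 bp

The forward primer matches the template at positions 22–37.
Taking the reverse complement of TCAGATTGGGCT gives AGCCCAATCTGA, found at positions 72–83 on the template; the primer anneals here to the top strand with its 3' end pointing upstream.
The product runs from position 22 to position 83, so its length is 83 − 22 + 1 = 62 bp.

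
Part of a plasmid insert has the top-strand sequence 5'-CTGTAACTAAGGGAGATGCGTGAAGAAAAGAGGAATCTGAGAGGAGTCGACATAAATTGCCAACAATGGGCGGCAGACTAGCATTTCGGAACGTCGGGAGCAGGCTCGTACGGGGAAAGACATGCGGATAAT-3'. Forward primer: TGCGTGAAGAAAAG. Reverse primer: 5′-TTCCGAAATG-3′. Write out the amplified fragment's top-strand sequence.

5'-TGCGTGAAGAAAAGAGGAATCTGAGAGGAGTCGACATAAATTGCCAACAATGGGCGGCAGACTAGCATTTCGGAA-3'

The forward primer matches the template at positions 17–30.
Taking the reverse complement of TTCCGAAATG gives CATTTCGGAA, found at positions 82–91 on the template; the primer anneals here to the top strand with its 3' end pointing upstream.
The product is the template from position 17 through 91 (75 bp).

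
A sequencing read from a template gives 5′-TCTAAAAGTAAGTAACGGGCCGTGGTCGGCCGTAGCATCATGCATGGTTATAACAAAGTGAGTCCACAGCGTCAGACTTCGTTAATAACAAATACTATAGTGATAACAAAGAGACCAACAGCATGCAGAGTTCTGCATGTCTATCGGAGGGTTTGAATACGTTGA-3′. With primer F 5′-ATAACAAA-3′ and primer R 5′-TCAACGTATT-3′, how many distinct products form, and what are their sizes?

The forward primer ATAACAAA matches the top strand at positions 50–57, 85–92, 103–110.
The reverse primer's reverse complement is AATACGTTGA, matching at positions 156–165.
Each forward site pairs with the reverse site to give a product ending at position 165: sizes 116, 81, 63 bp.

Three products: 116 bp, 81 bp, 63 bp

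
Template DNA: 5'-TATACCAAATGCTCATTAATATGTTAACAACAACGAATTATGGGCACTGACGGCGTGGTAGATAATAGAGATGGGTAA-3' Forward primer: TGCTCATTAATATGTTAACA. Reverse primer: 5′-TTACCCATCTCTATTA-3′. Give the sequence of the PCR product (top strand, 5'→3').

5'-TGCTCATTAATATGTTAACAACAACGAATTATGGGCACTGACGGCGTGGTAGATAATAGAGATGGGTAA-3'

Scanning the template, TGCTCATTAATATGTTAACA occurs at positions 10–29; this primer anneals to the bottom strand there with its 3' end pointing downstream.
The reverse primer's reverse complement is TAATAGAGATGGGTAA, which matches the template at positions 63–78.
The product is the template from position 10 through 78 (69 bp).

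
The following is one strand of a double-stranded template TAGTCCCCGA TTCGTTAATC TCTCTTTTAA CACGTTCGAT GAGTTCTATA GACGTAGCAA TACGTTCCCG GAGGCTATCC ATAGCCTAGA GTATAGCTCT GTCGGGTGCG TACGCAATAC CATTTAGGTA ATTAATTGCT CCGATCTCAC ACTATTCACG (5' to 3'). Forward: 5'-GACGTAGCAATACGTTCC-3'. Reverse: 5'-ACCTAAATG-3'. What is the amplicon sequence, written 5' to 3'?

Scanning the template, GACGTAGCAATACGTTCC occurs at positions 51–68; this primer anneals to the bottom strand there with its 3' end pointing downstream.
Reverse complement of the reverse primer: CATTTAGGT. This occurs on the top strand at positions 121–129.
The product is the template from position 51 through 129 (79 bp).

5'-GACGTAGCAATACGTTCCCGGAGGCTATCCATAGCCTAGAGTATAGCTCTGTCGGGTGCGTACGCAATACCATTTAGGT-3'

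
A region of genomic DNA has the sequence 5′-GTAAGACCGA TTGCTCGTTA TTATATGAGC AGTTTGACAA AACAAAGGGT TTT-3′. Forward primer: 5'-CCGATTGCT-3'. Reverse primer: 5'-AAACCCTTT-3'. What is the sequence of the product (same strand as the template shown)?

5'-CCGATTGCTCGTTATTATATGAGCAGTTTGACAAAACAAAGGGTTT-3'

Scanning the template, CCGATTGCT occurs at positions 7–15; this primer anneals to the bottom strand there with its 3' end pointing downstream.
Taking the reverse complement of AAACCCTTT gives AAAGGGTTT, found at positions 44–52 on the template; the primer anneals here to the top strand with its 3' end pointing upstream.
The product is the template from position 7 through 52 (46 bp).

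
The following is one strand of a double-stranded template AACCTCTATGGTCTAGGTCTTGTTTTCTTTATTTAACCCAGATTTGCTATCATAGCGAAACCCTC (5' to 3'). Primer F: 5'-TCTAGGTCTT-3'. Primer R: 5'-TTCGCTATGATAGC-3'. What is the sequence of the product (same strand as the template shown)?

5'-TCTAGGTCTTGTTTTCTTTATTTAACCCAGATTTGCTATCATAGCGAA-3'

Forward primer TCTAGGTCTT is found on the top strand at positions 12–21.
Taking the reverse complement of TTCGCTATGATAGC gives GCTATCATAGCGAA, found at positions 46–59 on the template; the primer anneals here to the top strand with its 3' end pointing upstream.
The product is the template from position 12 through 59 (48 bp).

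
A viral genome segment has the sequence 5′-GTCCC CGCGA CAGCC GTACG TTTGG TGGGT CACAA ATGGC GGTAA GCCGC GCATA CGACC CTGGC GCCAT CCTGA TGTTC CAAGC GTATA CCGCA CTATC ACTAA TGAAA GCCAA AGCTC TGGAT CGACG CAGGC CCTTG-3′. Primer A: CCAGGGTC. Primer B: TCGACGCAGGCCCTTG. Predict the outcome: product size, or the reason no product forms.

Primer A (CCAGGGTC) has reverse complement GACCCTGG, which matches the top strand at positions 57–64; primer A anneals to the top strand there with its 3' end pointing upstream toward position 57.
Primer B (TCGACGCAGGCCCTTG) matches the top strand directly at positions 125–140; it anneals to the bottom strand with its 3' end pointing downstream toward position 140.
The 3' ends diverge (primer A extends toward position 1, primer B toward position 140), so the primers never converge on a shared product.

No product — the primers' 3' ends point away from each other.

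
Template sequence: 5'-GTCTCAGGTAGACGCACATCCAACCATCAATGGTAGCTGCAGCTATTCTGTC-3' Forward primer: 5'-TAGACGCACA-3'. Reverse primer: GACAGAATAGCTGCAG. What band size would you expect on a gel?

44 bp

The forward primer matches the template at positions 9–18.
Reverse complement of the reverse primer: CTGCAGCTATTCTGTC. This occurs on the top strand at positions 37–52.
Amplicon spans positions 9–52: 44 bp.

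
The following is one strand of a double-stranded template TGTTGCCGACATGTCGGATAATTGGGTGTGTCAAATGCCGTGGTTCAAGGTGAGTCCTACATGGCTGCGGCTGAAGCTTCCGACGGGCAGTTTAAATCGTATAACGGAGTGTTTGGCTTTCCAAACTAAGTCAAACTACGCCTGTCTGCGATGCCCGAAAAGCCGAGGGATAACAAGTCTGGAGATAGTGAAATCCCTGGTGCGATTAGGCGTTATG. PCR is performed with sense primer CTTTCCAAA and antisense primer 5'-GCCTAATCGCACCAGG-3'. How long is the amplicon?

95 bp

Forward primer CTTTCCAAA is found on the top strand at positions 117–125.
The reverse primer's reverse complement is CCTGGTGCGATTAGGC, which matches the template at positions 196–211.
Amplicon spans positions 117–211: 95 bp.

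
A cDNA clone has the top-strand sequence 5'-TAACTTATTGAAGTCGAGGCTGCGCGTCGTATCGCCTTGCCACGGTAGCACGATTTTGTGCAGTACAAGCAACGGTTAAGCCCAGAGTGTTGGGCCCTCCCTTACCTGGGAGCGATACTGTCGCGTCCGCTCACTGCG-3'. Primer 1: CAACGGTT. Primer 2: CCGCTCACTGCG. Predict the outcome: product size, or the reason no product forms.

No product — both primers anneal to the same strand and extend in the same direction.

Primer 1 (CAACGGTT) matches the top strand at positions 70–77 (3' end points downstream).
Primer 2 (CCGCTCACTGCG) also matches the top strand directly, at positions 127–138 — its reverse complement CGCAGTGAGCGG is not present.
Both primers anneal to the bottom strand with 3' ends pointing the same way, so neither can prime synthesis back toward the other.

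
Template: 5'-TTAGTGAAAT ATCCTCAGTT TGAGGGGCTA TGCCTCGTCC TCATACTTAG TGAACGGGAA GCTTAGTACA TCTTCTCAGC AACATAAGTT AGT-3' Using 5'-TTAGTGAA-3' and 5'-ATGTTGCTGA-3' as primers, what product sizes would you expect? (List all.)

The forward primer TTAGTGAA matches the top strand at positions 1–8, 47–54.
The reverse primer's reverse complement is TCAGCAACAT, matching at positions 76–85.
Each forward site pairs with the reverse site to give a product ending at position 85: sizes 85, 39 bp.

85 bp, 39 bp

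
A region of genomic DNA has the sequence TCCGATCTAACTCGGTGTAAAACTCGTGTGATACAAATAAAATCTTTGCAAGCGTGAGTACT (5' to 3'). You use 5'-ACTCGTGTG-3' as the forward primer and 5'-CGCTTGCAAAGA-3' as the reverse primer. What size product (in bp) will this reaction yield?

Forward primer ACTCGTGTG is found on the top strand at positions 22–30.
The reverse primer's reverse complement is TCTTTGCAAGCG, which matches the template at positions 43–54.
The product runs from position 22 to position 54, so its length is 54 − 22 + 1 = 33 bp.

33 bp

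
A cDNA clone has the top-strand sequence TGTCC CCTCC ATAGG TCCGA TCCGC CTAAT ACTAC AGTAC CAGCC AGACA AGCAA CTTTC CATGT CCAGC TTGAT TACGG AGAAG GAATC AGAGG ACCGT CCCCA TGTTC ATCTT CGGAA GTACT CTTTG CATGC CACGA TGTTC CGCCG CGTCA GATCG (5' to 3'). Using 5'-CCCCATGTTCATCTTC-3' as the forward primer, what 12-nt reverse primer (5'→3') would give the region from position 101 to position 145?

The product's 3' end on the top strand is position 145.
The reverse primer anneals to the top strand over positions 134–145, i.e. to GCCACGATGTTC.
Its sequence written 5'→3' is the reverse complement: GAACATCGTGGC.

5'-GAACATCGTGGC-3'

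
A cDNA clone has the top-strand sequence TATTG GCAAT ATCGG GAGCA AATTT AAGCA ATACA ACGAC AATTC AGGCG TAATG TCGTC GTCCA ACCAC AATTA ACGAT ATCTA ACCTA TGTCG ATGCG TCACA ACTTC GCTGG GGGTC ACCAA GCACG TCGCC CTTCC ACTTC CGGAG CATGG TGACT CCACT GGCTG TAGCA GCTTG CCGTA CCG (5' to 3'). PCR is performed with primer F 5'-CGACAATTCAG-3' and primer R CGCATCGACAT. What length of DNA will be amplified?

64 bp

Scanning the template, CGACAATTCAG occurs at positions 37–47; this primer anneals to the bottom strand there with its 3' end pointing downstream.
Taking the reverse complement of CGCATCGACAT gives ATGTCGATGCG, found at positions 90–100 on the template; the primer anneals here to the top strand with its 3' end pointing upstream.
Product length = (reverse-primer end) − (forward-primer start) + 1 = 100 − 37 + 1 = 64 bp.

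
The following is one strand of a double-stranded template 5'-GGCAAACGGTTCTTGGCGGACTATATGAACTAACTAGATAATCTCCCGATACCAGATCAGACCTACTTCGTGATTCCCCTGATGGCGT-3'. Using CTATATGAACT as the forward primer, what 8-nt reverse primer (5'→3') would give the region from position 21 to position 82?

5'-TCAGGGGA-3'

The product's 3' end on the top strand is position 82.
The reverse primer anneals to the top strand over positions 75–82, i.e. to TCCCCTGA.
Its sequence written 5'→3' is the reverse complement: TCAGGGGA.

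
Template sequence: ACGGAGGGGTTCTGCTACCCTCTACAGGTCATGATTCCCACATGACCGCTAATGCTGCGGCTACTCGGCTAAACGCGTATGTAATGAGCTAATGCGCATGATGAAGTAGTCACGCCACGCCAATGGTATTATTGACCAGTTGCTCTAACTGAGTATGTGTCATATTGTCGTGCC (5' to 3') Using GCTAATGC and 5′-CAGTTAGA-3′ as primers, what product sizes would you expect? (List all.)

104 bp, 64 bp

The forward primer GCTAATGC matches the top strand at positions 48–55, 88–95.
The reverse primer's reverse complement is TCTAACTG, matching at positions 144–151.
Each forward site pairs with the reverse site to give a product ending at position 151: sizes 104, 64 bp.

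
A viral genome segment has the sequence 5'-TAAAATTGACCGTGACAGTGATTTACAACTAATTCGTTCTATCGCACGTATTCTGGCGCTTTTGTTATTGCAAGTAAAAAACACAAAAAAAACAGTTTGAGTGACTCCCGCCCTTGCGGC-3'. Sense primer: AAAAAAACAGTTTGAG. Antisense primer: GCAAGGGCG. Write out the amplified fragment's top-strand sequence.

5'-AAAAAAACAGTTTGAGTGACTCCCGCCCTTGC-3'

Forward primer AAAAAAACAGTTTGAG is found on the top strand at positions 86–101.
Taking the reverse complement of GCAAGGGCG gives CGCCCTTGC, found at positions 109–117 on the template; the primer anneals here to the top strand with its 3' end pointing upstream.
The product is the template from position 86 through 117 (32 bp).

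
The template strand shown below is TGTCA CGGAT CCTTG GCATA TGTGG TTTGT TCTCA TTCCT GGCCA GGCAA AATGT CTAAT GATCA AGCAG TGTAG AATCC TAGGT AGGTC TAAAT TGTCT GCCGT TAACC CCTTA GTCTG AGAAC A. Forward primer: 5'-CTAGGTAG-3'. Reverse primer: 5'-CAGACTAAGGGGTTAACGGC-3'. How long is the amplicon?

41 bp

Forward primer CTAGGTAG is found on the top strand at positions 80–87.
The reverse primer's reverse complement is GCCGTTAACCCCTTAGTCTG, which matches the template at positions 101–120.
Product length = (reverse-primer end) − (forward-primer start) + 1 = 120 − 80 + 1 = 41 bp.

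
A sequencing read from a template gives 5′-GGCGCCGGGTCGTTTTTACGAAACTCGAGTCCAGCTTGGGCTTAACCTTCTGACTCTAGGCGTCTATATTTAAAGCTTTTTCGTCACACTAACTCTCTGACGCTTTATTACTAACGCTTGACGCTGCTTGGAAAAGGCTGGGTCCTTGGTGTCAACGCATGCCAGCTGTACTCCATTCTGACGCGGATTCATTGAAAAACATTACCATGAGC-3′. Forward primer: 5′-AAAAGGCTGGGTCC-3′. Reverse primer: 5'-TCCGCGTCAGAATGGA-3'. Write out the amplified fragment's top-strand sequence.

Forward primer AAAAGGCTGGGTCC is found on the top strand at positions 132–145.
The reverse primer's reverse complement is TCCATTCTGACGCGGA, which matches the template at positions 172–187.
The product is the template from position 132 through 187 (56 bp).

5'-AAAAGGCTGGGTCCTTGGTGTCAACGCATGCCAGCTGTACTCCATTCTGACGCGGA-3'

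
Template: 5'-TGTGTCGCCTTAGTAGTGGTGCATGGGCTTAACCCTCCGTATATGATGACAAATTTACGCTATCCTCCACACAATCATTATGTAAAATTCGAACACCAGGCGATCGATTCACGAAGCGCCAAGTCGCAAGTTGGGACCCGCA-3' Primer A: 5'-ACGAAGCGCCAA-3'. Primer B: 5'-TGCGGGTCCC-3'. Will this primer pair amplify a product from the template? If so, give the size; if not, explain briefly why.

Yes — a 32 bp product.

Primer A (ACGAAGCGCCAA) matches the top strand at positions 111–122; it acts as a forward primer.
Primer B's reverse complement is GGGACCCGCA, matching the top strand at positions 133–142; it acts as a reverse primer.
The 3' ends face each other across positions 111–142, giving a 32 bp product.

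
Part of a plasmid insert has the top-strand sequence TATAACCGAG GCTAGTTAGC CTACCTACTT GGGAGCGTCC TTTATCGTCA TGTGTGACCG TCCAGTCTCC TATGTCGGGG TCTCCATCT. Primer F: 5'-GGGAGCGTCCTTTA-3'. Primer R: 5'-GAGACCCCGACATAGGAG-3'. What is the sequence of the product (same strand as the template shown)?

Scanning the template, GGGAGCGTCCTTTA occurs at positions 31–44; this primer anneals to the bottom strand there with its 3' end pointing downstream.
Taking the reverse complement of GAGACCCCGACATAGGAG gives CTCCTATGTCGGGGTCTC, found at positions 67–84 on the template; the primer anneals here to the top strand with its 3' end pointing upstream.
The product is the template from position 31 through 84 (54 bp).

5'-GGGAGCGTCCTTTATCGTCATGTGTGACCGTCCAGTCTCCTATGTCGGGGTCTC-3'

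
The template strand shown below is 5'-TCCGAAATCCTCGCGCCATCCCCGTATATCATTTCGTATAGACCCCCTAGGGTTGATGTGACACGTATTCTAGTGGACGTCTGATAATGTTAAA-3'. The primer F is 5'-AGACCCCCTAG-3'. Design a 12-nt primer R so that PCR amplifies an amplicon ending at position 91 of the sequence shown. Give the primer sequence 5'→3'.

5'-AACATTATCAGA-3'

The forward primer binds at positions 40–50; the product's 3' end on the top strand is position 91.
The reverse primer anneals to the top strand over positions 80–91, i.e. to TCTGATAATGTT.
Its sequence written 5'→3' is the reverse complement: AACATTATCAGA.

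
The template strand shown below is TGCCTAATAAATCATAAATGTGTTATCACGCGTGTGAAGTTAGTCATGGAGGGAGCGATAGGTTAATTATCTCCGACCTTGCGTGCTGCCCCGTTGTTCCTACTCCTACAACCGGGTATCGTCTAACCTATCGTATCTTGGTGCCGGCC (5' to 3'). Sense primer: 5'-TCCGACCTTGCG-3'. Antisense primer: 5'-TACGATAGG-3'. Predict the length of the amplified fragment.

64 bp

Scanning the template, TCCGACCTTGCG occurs at positions 72–83; this primer anneals to the bottom strand there with its 3' end pointing downstream.
The reverse primer's reverse complement is CCTATCGTA, which matches the template at positions 127–135.
Amplicon spans positions 72–135: 64 bp.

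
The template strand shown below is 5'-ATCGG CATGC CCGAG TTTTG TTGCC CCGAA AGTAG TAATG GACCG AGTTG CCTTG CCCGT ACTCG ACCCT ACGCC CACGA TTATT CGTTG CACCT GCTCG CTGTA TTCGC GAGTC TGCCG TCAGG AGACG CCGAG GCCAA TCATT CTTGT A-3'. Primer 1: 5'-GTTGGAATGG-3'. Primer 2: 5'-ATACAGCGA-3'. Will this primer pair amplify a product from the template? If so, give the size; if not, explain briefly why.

No product — primer 1 has no binding site in the template.

Primer 1 (GTTGGAATGG) does not match the top strand, and its reverse complement CCATTCCAAC does not match either.
With no annealing site for primer 1, no amplification occurs.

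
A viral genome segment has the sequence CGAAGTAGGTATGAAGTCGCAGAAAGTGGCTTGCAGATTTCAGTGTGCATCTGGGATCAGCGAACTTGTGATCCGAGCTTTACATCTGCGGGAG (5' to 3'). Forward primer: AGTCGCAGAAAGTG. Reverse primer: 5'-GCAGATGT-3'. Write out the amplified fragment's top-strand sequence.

5'-AGTCGCAGAAAGTGGCTTGCAGATTTCAGTGTGCATCTGGGATCAGCGAACTTGTGATCCGAGCTTTACATCTGC-3'

The forward primer matches the template at positions 15–28.
Taking the reverse complement of GCAGATGT gives ACATCTGC, found at positions 82–89 on the template; the primer anneals here to the top strand with its 3' end pointing upstream.
The product is the template from position 15 through 89 (75 bp).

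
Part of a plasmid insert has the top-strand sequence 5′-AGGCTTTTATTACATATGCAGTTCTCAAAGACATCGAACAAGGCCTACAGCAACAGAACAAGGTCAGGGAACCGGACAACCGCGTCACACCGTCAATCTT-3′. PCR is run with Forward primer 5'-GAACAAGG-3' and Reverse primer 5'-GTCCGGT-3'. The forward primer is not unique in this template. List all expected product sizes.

The forward primer GAACAAGG matches the top strand at positions 36–43, 56–63.
The reverse primer's reverse complement is ACCGGAC, matching at positions 71–77.
Each forward site pairs with the reverse site to give a product ending at position 77: sizes 42, 22 bp.

42 bp, 22 bp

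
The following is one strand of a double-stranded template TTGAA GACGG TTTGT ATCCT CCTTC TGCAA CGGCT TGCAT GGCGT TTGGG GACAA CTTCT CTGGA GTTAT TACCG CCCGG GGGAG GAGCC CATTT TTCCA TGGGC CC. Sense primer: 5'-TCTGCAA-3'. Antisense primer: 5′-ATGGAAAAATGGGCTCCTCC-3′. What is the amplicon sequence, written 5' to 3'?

Scanning the template, TCTGCAA occurs at positions 24–30; this primer anneals to the bottom strand there with its 3' end pointing downstream.
The reverse primer's reverse complement is GGAGGAGCCCATTTTTCCAT, which matches the template at positions 82–101.
The product is the template from position 24 through 101 (78 bp).

5'-TCTGCAACGGCTTGCATGGCGTTTGGGGACAACTTCTCTGGAGTTATTACCGCCCGGGGGAGGAGCCCATTTTTCCAT-3'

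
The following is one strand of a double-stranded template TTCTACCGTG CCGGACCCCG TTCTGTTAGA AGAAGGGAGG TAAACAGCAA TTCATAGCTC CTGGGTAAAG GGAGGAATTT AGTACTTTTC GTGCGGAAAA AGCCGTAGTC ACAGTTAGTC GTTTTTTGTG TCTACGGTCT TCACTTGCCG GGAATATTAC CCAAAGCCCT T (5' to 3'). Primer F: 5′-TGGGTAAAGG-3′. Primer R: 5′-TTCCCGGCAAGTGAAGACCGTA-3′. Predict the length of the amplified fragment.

Scanning the template, TGGGTAAAGG occurs at positions 62–71; this primer anneals to the bottom strand there with its 3' end pointing downstream.
Reverse complement of the reverse primer: TACGGTCTTCACTTGCCGGGAA. This occurs on the top strand at positions 133–154.
Amplicon spans positions 62–154: 93 bp.

93 bp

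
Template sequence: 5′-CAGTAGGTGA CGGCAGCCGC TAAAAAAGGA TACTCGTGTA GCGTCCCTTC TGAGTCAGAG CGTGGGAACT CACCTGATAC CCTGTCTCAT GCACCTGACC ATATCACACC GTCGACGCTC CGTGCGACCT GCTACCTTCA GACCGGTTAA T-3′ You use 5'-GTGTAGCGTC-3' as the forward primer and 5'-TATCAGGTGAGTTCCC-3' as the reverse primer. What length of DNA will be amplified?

44 bp

Scanning the template, GTGTAGCGTC occurs at positions 36–45; this primer anneals to the bottom strand there with its 3' end pointing downstream.
Taking the reverse complement of TATCAGGTGAGTTCCC gives GGGAACTCACCTGATA, found at positions 64–79 on the template; the primer anneals here to the top strand with its 3' end pointing upstream.
The product runs from position 36 to position 79, so its length is 79 − 36 + 1 = 44 bp.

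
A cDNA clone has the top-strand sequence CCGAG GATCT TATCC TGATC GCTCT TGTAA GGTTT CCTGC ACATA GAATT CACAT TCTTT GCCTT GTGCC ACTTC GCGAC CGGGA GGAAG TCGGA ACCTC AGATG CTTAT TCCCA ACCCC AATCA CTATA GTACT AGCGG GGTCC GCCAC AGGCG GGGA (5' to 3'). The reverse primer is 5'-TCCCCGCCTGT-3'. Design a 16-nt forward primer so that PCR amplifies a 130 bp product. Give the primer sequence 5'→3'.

5'-AGGTTTCCTGCACATA-3'

The reverse primer's reverse complement ACAGGCGGGGA matches the template at positions 149–159, so the product ends at position 159.
A 130 bp product then starts at position 159 − 130 + 1 = 30.
The forward primer is identical to the top strand there: AGGTTTCCTGCACATA.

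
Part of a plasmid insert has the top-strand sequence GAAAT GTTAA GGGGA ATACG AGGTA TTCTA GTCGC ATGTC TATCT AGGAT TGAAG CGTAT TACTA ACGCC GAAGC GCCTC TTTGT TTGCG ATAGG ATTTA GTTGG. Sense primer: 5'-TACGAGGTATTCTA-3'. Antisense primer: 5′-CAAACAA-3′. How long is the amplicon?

72 bp

Scanning the template, TACGAGGTATTCTA occurs at positions 17–30; this primer anneals to the bottom strand there with its 3' end pointing downstream.
Taking the reverse complement of CAAACAA gives TTGTTTG, found at positions 82–88 on the template; the primer anneals here to the top strand with its 3' end pointing upstream.
Amplicon spans positions 17–88: 72 bp.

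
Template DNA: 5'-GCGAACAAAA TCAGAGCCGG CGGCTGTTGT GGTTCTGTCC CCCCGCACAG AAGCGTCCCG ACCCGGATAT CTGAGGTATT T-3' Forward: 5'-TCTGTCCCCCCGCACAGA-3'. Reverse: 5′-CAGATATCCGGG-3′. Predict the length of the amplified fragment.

40 bp

The forward primer matches the template at positions 34–51.
Taking the reverse complement of CAGATATCCGGG gives CCCGGATATCTG, found at positions 62–73 on the template; the primer anneals here to the top strand with its 3' end pointing upstream.
Amplicon spans positions 34–73: 40 bp.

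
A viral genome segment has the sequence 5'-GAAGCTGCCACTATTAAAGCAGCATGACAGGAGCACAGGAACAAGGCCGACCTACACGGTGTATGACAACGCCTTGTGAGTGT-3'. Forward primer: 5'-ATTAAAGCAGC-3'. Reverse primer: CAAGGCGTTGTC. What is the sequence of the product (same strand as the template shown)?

Scanning the template, ATTAAAGCAGC occurs at positions 13–23; this primer anneals to the bottom strand there with its 3' end pointing downstream.
Taking the reverse complement of CAAGGCGTTGTC gives GACAACGCCTTG, found at positions 65–76 on the template; the primer anneals here to the top strand with its 3' end pointing upstream.
The product is the template from position 13 through 76 (64 bp).

5'-ATTAAAGCAGCATGACAGGAGCACAGGAACAAGGCCGACCTACACGGTGTATGACAACGCCTTG-3'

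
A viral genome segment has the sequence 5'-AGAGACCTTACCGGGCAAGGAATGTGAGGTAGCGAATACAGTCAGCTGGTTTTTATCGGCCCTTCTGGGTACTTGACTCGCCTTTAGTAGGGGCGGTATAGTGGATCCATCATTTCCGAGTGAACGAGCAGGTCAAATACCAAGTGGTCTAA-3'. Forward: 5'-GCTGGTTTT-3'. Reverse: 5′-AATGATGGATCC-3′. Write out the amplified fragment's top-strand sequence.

Scanning the template, GCTGGTTTT occurs at positions 45–53; this primer anneals to the bottom strand there with its 3' end pointing downstream.
The reverse primer's reverse complement is GGATCCATCATT, which matches the template at positions 103–114.
The product is the template from position 45 through 114 (70 bp).

5'-GCTGGTTTTTATCGGCCCTTCTGGGTACTTGACTCGCCTTTAGTAGGGGCGGTATAGTGGATCCATCATT-3'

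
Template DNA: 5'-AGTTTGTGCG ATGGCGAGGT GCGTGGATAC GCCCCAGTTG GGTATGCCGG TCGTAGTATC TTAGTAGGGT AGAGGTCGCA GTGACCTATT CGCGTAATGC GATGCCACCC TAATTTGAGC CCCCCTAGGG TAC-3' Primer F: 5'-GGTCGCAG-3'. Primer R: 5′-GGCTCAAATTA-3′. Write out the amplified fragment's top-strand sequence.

5'-GGTCGCAGTGACCTATTCGCGTAATGCGATGCCACCCTAATTTGAGCC-3'

Scanning the template, GGTCGCAG occurs at positions 74–81; this primer anneals to the bottom strand there with its 3' end pointing downstream.
Reverse complement of the reverse primer: TAATTTGAGCC. This occurs on the top strand at positions 111–121.
The product is the template from position 74 through 121 (48 bp).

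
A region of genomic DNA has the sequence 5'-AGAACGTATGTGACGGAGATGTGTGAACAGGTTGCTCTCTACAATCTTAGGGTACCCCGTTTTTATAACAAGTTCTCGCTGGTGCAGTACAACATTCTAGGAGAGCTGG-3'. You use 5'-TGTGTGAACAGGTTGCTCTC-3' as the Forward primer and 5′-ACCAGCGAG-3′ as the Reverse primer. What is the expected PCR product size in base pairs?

Forward primer TGTGTGAACAGGTTGCTCTC is found on the top strand at positions 20–39.
Reverse complement of the reverse primer: CTCGCTGGT. This occurs on the top strand at positions 75–83.
Amplicon spans positions 20–83: 64 bp.

64 bp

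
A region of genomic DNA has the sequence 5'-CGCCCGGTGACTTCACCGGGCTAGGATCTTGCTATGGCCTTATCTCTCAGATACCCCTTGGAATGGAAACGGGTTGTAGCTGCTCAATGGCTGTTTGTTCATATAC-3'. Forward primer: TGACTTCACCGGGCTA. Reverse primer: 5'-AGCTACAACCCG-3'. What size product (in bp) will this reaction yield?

Scanning the template, TGACTTCACCGGGCTA occurs at positions 8–23; this primer anneals to the bottom strand there with its 3' end pointing downstream.
The reverse primer's reverse complement is CGGGTTGTAGCT, which matches the template at positions 70–81.
Product length = (reverse-primer end) − (forward-primer start) + 1 = 81 − 8 + 1 = 74 bp.

74 bp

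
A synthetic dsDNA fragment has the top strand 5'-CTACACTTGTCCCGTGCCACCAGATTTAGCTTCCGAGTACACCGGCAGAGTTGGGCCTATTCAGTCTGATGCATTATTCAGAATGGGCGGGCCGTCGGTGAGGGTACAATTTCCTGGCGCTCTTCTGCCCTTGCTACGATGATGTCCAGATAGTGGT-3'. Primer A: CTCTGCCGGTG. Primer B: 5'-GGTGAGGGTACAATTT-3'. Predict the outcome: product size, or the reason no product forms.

No product — the primers' 3' ends point away from each other.

Primer A (CTCTGCCGGTG) has reverse complement CACCGGCAGAG, which matches the top strand at positions 40–50; primer A anneals to the top strand there with its 3' end pointing upstream toward position 40.
Primer B (GGTGAGGGTACAATTT) matches the top strand directly at positions 97–112; it anneals to the bottom strand with its 3' end pointing downstream toward position 112.
The 3' ends diverge (primer A extends toward position 1, primer B toward position 157), so the primers never converge on a shared product.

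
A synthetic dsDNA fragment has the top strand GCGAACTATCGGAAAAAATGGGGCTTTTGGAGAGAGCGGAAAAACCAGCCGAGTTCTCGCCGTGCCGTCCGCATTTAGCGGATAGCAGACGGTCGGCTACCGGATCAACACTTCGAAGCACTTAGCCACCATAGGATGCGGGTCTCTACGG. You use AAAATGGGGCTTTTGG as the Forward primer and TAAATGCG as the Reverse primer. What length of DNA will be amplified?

The forward primer matches the template at positions 15–30.
Taking the reverse complement of TAAATGCG gives CGCATTTA, found at positions 70–77 on the template; the primer anneals here to the top strand with its 3' end pointing upstream.
Amplicon spans positions 15–77: 63 bp.

63 bp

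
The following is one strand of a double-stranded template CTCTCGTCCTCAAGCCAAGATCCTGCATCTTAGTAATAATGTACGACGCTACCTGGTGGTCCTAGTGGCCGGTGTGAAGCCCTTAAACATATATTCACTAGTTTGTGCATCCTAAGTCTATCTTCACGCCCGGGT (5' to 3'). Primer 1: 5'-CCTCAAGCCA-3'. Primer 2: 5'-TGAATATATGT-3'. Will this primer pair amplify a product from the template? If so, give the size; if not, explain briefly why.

Yes — a 90 bp product.

Primer 1 (CCTCAAGCCA) matches the top strand at positions 8–17; it acts as a forward primer.
Primer 2's reverse complement is ACATATATTCA, matching the top strand at positions 87–97; it acts as a reverse primer.
The 3' ends face each other across positions 8–97, giving a 90 bp product.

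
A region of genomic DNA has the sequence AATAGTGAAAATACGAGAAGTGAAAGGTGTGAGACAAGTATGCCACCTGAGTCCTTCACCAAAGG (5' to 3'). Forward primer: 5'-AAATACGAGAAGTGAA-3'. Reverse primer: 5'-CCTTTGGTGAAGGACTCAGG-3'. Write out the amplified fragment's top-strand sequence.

5'-AAATACGAGAAGTGAAAGGTGTGAGACAAGTATGCCACCTGAGTCCTTCACCAAAGG-3'

Scanning the template, AAATACGAGAAGTGAA occurs at positions 9–24; this primer anneals to the bottom strand there with its 3' end pointing downstream.
The reverse primer's reverse complement is CCTGAGTCCTTCACCAAAGG, which matches the template at positions 46–65.
The product is the template from position 9 through 65 (57 bp).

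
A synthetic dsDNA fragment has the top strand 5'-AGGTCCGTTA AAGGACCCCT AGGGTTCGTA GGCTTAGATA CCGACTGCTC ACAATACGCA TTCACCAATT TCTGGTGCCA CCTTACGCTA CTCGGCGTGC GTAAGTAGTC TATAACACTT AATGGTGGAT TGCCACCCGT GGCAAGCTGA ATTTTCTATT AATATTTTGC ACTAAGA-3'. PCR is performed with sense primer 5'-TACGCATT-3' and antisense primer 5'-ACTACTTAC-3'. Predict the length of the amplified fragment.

The forward primer matches the template at positions 55–62.
The reverse primer's reverse complement is GTAAGTAGT, which matches the template at positions 101–109.
The product runs from position 55 to position 109, so its length is 109 − 55 + 1 = 55 bp.

55 bp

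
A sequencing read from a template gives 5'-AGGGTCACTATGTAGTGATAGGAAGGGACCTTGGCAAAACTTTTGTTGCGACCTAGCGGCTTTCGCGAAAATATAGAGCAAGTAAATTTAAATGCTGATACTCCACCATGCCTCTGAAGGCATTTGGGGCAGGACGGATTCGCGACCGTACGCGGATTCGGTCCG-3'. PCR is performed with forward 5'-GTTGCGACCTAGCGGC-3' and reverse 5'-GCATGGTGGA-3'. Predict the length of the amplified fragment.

67 bp

Scanning the template, GTTGCGACCTAGCGGC occurs at positions 45–60; this primer anneals to the bottom strand there with its 3' end pointing downstream.
The reverse primer's reverse complement is TCCACCATGC, which matches the template at positions 102–111.
The product runs from position 45 to position 111, so its length is 111 − 45 + 1 = 67 bp.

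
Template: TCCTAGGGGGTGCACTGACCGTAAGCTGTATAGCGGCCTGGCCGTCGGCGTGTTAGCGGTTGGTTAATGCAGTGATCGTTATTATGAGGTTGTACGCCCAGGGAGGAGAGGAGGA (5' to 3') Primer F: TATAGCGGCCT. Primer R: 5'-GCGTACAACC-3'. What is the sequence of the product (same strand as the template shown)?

The forward primer matches the template at positions 29–39.
Reverse complement of the reverse primer: GGTTGTACGC. This occurs on the top strand at positions 88–97.
The product is the template from position 29 through 97 (69 bp).

5'-TATAGCGGCCTGGCCGTCGGCGTGTTAGCGGTTGGTTAATGCAGTGATCGTTATTATGAGGTTGTACGC-3'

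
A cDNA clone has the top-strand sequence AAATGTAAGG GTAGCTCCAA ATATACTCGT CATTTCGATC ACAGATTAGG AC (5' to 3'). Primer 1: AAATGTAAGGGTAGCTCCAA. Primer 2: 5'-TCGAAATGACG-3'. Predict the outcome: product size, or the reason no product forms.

Primer 1 (AAATGTAAGGGTAGCTCCAA) matches the top strand at positions 1–20; it acts as a forward primer.
Primer 2's reverse complement is CGTCATTTCGA, matching the top strand at positions 28–38; it acts as a reverse primer.
The 3' ends face each other across positions 1–38, giving a 38 bp product.

Yes — a 38 bp product.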